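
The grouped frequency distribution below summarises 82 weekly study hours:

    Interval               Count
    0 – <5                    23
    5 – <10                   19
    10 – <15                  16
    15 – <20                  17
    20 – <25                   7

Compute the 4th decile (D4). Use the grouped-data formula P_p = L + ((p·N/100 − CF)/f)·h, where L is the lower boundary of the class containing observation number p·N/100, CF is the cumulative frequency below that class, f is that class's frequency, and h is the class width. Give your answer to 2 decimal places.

7.58

N = 82; target position k = 40/100 · 82 = 32.8.
Cumulative frequencies: 23, 42, 58, 75, 82.
Observation 32.8 falls in the class 5 – <10.
L = 5, CF = 23, f = 19, h = 5.
P40 = 5 + ((32.8 − 23)/19)·5 = 5 + 2.57895 = 7.57895.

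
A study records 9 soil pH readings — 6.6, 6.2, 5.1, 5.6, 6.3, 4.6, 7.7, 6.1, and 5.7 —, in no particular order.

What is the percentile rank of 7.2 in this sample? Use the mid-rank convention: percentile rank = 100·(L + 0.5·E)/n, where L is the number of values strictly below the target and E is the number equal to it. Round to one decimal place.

88.9

Sorted: 4.6, 5.1, 5.6, 5.7, 6.1, 6.2, 6.3, 6.6, 7.7.
Count below 7.2: L = 8; count equal: E = 0; n = 9.
Percentile rank = 100·(8 + 0.5·0)/9 = 100·8/9 = 88.89.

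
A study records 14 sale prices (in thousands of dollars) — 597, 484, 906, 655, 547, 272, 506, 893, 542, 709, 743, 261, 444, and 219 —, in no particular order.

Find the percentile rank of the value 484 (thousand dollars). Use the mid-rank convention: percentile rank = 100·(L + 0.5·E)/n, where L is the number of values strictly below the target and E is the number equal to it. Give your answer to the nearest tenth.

32.1

Sorted: 219, 261, 272, 444, 484, 506, 542, 547, 597, 655, 709, 743, 893, 906.
Count below 484: L = 4; count equal: E = 1; n = 14.
Percentile rank = 100·(4 + 0.5·1)/14 = 100·4.5/14 = 32.14.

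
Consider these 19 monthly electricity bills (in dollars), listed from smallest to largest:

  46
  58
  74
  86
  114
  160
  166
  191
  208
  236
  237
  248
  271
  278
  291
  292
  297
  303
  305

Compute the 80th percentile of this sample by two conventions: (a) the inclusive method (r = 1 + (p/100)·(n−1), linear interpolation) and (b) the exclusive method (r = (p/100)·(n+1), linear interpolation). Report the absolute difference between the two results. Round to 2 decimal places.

n = 19.
(a) r = 15.4; between ranks 15 (291) and 16 (292): 291.4.
(b) r = 16 → value at rank 16 = 292.
|291.4 − 292| = 0.6.

0.60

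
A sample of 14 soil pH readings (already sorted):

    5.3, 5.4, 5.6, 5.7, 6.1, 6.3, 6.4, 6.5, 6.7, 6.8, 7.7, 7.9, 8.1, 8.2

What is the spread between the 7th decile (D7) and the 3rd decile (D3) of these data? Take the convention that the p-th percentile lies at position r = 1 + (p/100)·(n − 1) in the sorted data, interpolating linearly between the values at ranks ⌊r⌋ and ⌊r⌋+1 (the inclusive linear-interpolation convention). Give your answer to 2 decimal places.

n = 14.
P30: r = 4.9; ranks 4–5 are 5.7, 6.1; interpolating gives 6.06.
P70: r = 10.1; ranks 10–11 are 6.8, 7.7; interpolating gives 6.89.
Difference: 6.89 − 6.06 = 0.83.

0.83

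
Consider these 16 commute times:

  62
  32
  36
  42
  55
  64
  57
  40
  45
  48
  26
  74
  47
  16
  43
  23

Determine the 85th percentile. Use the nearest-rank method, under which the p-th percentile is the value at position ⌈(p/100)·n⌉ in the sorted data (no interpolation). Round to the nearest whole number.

62

Sorted: 16, 23, 26, 32, 36, 40, 42, 43, 45, 47, 48, 55, 57, 62, 64, 74.
n = 16.
Position = ⌈85/100 · 16⌉ = ⌈13.6⌉ = 14.
The value at rank 14 is 62.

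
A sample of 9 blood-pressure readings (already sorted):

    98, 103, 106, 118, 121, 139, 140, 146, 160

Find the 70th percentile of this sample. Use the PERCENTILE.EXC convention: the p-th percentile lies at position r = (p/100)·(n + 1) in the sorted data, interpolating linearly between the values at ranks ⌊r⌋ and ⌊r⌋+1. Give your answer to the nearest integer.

n = 9.
r = (70/100)·(9 + 1) = 7.
r is an integer, so P70 is the value at rank 7: 140.

140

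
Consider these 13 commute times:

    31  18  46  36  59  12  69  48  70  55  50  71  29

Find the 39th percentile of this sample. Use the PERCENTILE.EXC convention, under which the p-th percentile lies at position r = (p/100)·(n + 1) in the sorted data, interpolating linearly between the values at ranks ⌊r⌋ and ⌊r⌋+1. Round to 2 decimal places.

Sorted: 12, 18, 29, 31, 36, 46, 48, 50, 55, 59, 69, 70, 71.
n = 13.
r = (39/100)·(13 + 1) = 5.46.
Rank 5 is 36 and rank 6 is 46.
Interpolate: 36 + 0.46·(46 − 36) = 36 + 0.46·10 = 40.6.

40.60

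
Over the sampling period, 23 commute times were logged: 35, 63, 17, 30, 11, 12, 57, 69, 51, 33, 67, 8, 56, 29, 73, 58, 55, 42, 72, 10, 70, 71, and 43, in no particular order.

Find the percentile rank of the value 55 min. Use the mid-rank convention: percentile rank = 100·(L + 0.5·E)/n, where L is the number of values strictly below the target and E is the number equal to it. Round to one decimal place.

54.3

Sorted: 8, 10, 11, 12, 17, 29, 30, 33, 35, 42, 43, 51, 55, 56, 57, 58, 63, 67, 69, 70, 71, 72, 73.
Count below 55: L = 12; count equal: E = 1; n = 23.
Percentile rank = 100·(12 + 0.5·1)/23 = 100·12.5/23 = 54.35.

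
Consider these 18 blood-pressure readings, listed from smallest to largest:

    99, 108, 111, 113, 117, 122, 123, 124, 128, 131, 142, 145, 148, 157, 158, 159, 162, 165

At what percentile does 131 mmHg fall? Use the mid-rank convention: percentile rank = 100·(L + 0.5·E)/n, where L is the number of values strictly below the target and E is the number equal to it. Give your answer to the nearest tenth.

Count below 131: L = 9; count equal: E = 1; n = 18.
Percentile rank = 100·(9 + 0.5·1)/18 = 100·9.5/18 = 52.78.

52.8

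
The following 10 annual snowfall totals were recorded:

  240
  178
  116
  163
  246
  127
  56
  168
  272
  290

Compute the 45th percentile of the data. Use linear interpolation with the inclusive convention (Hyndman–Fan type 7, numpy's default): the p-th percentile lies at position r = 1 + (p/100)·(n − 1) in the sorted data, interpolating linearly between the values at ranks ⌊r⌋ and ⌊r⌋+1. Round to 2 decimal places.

Sorted: 56, 116, 127, 163, 168, 178, 240, 246, 272, 290.
n = 10.
r = 1 + (45/100)·(10 − 1) = 1 + 4.05 = 5.05.
Rank 5 is 168 and rank 6 is 178.
Interpolate: 168 + 0.05·(178 − 168) = 168 + 0.05·10 = 168.5.

168.50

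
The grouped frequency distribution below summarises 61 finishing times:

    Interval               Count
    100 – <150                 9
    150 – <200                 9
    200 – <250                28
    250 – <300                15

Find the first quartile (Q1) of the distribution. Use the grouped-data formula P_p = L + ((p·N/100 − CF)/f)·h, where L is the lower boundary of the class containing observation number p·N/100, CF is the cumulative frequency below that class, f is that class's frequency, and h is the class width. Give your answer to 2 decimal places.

184.72

N = 61; target position k = 25/100 · 61 = 15.25.
Cumulative frequencies: 9, 18, 46, 61.
Observation 15.25 falls in the class 150 – <200.
L = 150, CF = 9, f = 9, h = 50.
P25 = 150 + ((15.25 − 9)/9)·50 = 150 + 34.7222 = 184.722.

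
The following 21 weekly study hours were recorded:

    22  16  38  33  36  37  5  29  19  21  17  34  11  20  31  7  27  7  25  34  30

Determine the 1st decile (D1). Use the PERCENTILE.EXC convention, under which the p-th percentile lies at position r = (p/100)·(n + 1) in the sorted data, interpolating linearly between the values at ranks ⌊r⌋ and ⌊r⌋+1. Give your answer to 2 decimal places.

7.00

Sorted: 5, 7, 7, 11, 16, 17, 19, 20, 21, 22, 25, 27, 29, 30, 31, 33, 34, 34, 36, 37, 38.
n = 21.
r = (10/100)·(21 + 1) = 2.2.
Rank 2 is 7 and rank 3 is 7.
Interpolate: 7 + 0.2·(7 − 7) = 7 + 0.2·0 = 7.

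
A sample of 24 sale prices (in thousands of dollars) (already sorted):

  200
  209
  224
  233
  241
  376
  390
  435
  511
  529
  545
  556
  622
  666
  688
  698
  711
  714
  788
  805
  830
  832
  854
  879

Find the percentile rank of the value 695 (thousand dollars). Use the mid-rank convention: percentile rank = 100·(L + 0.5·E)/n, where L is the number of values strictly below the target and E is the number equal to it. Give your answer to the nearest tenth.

Count below 695: L = 15; count equal: E = 0; n = 24.
Percentile rank = 100·(15 + 0.5·0)/24 = 100·15/24 = 62.5.

62.5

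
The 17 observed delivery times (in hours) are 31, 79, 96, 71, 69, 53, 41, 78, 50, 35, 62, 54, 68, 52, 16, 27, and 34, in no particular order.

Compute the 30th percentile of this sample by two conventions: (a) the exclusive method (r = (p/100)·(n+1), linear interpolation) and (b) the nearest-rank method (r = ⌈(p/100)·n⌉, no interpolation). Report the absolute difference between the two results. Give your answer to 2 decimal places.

Sorted: 16, 27, 31, 34, 35, 41, 50, 52, 53, 54, 62, 68, 69, 71, 78, 79, 96.
n = 17.
(a) r = 5.4; between ranks 5 (35) and 6 (41): 37.4.
(b) the nearest-rank method: rank 6 → 41.
|37.4 − 41| = 3.6.

3.60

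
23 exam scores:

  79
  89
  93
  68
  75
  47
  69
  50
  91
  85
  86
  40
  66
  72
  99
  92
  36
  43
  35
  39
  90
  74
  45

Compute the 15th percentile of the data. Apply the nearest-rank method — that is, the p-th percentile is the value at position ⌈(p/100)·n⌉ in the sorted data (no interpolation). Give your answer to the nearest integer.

Sorted: 35, 36, 39, 40, 43, 45, 47, 50, 66, 68, 69, 72, 74, 75, 79, 85, 86, 89, 90, 91, 92, 93, 99.
n = 23.
Position = ⌈15/100 · 23⌉ = ⌈3.45⌉ = 4.
The value at rank 4 is 40.

40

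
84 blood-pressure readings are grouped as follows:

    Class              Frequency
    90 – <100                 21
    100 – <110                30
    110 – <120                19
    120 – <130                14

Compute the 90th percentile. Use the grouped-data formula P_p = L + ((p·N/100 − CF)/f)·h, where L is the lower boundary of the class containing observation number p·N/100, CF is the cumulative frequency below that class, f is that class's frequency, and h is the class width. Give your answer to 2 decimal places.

124.00

N = 84; target position k = 90/100 · 84 = 75.6.
Cumulative frequencies: 21, 51, 70, 84.
Observation 75.6 falls in the class 120 – <130.
L = 120, CF = 70, f = 14, h = 10.
P90 = 120 + ((75.6 − 70)/14)·10 = 120 + 4 = 124.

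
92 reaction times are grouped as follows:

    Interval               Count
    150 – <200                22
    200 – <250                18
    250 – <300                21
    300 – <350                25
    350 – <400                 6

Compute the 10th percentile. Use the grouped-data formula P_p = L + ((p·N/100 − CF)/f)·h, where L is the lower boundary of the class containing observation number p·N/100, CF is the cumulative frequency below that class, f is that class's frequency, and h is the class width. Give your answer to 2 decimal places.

170.91

N = 92; target position k = 10/100 · 92 = 9.2.
Cumulative frequencies: 22, 40, 61, 86, 92.
Observation 9.2 falls in the class 150 – <200.
L = 150, CF = 0, f = 22, h = 50.
P10 = 150 + ((9.2 − 0)/22)·50 = 150 + 20.9091 = 170.909.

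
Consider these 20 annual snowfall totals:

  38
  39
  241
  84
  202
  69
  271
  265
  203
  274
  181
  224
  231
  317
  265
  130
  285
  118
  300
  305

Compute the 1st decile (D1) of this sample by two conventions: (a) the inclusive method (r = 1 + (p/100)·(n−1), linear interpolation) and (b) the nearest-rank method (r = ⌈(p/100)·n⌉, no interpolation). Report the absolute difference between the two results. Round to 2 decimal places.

Sorted: 38, 39, 69, 84, 118, 130, 181, 202, 203, 224, 231, 241, 265, 265, 271, 274, 285, 300, 305, 317.
n = 20.
(a) r = 2.9; between ranks 2 (39) and 3 (69): 66.
(b) the nearest-rank method: rank 2 → 39.
|66 − 39| = 27.

27.00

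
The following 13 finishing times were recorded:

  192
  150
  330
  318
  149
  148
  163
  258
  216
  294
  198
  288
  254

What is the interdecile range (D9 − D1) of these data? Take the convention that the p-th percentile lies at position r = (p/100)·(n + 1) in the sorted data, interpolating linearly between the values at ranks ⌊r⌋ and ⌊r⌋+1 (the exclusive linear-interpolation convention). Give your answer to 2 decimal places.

Sorted: 148, 149, 150, 163, 192, 198, 216, 254, 258, 288, 294, 318, 330.
n = 13.
P10: r = 1.4; ranks 1–2 are 148, 149; interpolating gives 148.4.
P90: r = 12.6; ranks 12–13 are 318, 330; interpolating gives 325.2.
Difference: 325.2 − 148.4 = 176.8.

176.80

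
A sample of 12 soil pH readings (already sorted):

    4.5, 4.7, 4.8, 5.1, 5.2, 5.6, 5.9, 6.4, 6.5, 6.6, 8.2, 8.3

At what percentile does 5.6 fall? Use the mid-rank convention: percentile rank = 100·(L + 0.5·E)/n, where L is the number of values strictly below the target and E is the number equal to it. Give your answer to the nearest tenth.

Count below 5.6: L = 5; count equal: E = 1; n = 12.
Percentile rank = 100·(5 + 0.5·1)/12 = 100·5.5/12 = 45.83.

45.8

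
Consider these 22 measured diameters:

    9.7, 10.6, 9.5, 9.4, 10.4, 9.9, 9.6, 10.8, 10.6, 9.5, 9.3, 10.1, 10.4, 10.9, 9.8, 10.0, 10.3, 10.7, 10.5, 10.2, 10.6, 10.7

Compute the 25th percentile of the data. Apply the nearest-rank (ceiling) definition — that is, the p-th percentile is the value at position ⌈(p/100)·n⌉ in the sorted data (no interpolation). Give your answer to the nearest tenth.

Sorted: 9.3, 9.4, 9.5, 9.5, 9.6, 9.7, 9.8, 9.9, 10.0, 10.1, 10.2, 10.3, 10.4, 10.4, 10.5, 10.6, 10.6, 10.6, 10.7, 10.7, 10.8, 10.9.
n = 22.
Position = ⌈25/100 · 22⌉ = ⌈5.5⌉ = 6.
The value at rank 6 is 9.7.

9.7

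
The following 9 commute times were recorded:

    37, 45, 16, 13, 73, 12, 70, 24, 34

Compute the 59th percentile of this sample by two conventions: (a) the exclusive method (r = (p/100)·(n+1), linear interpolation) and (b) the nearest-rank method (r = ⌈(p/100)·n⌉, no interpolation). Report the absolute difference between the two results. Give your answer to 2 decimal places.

Sorted: 12, 13, 16, 24, 34, 37, 45, 70, 73.
n = 9.
(a) r = 5.9; between ranks 5 (34) and 6 (37): 36.7.
(b) the nearest-rank method: rank 6 → 37.
|36.7 − 37| = 0.3.

0.30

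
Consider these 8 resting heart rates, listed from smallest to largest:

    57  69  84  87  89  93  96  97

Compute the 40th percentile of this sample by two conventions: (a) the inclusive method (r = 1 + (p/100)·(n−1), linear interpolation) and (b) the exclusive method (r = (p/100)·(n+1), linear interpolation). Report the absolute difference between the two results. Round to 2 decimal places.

0.60

n = 8.
(a) r = 3.8; between ranks 3 (84) and 4 (87): 86.4.
(b) r = 3.6; between ranks 3 (84) and 4 (87): 85.8.
|86.4 − 85.8| = 0.6.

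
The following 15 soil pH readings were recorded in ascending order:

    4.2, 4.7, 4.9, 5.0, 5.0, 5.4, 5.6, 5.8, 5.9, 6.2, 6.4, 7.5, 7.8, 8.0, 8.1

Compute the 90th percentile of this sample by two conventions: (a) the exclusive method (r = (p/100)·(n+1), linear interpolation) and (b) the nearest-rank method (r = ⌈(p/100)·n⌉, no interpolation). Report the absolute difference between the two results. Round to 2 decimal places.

0.04

n = 15.
(a) r = 14.4; between ranks 14 (8.0) and 15 (8.1): 8.04.
(b) the nearest-rank method: rank 14 → 8.
|8.04 − 8| = 0.04.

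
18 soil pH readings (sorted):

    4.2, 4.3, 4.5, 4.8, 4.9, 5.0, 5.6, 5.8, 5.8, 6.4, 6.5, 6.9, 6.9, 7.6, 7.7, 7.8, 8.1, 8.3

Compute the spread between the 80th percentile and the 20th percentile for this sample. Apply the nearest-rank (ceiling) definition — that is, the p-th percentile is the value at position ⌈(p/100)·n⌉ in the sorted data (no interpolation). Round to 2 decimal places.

n = 18.
P20: rank ⌈20/100·18⌉ = 4 → 4.8.
P80: rank ⌈80/100·18⌉ = 15 → 7.7.
Difference: 7.7 − 4.8 = 2.9.

2.90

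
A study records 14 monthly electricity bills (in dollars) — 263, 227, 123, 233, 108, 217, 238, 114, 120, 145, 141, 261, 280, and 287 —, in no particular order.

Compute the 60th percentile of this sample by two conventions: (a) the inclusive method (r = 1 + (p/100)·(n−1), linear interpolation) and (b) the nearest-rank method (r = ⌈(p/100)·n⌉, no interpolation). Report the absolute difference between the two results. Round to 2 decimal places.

1.20

Sorted: 108, 114, 120, 123, 141, 145, 217, 227, 233, 238, 261, 263, 280, 287.
n = 14.
(a) r = 8.8; between ranks 8 (227) and 9 (233): 231.8.
(b) the nearest-rank method: rank 9 → 233.
|231.8 − 233| = 1.2.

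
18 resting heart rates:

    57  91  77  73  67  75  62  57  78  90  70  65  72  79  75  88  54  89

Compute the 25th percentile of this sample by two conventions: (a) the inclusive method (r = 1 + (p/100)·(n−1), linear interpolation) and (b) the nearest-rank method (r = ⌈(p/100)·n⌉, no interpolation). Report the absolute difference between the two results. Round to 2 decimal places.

0.50

Sorted: 54, 57, 57, 62, 65, 67, 70, 72, 73, 75, 75, 77, 78, 79, 88, 89, 90, 91.
n = 18.
(a) r = 5.25; between ranks 5 (65) and 6 (67): 65.5.
(b) the nearest-rank method: rank 5 → 65.
|65.5 − 65| = 0.5.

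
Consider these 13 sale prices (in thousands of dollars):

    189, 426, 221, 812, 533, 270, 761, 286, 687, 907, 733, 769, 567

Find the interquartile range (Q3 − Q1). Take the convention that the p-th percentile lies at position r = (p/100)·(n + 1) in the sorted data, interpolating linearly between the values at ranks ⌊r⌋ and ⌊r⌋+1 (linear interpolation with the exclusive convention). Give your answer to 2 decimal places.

487.00

Sorted: 189, 221, 270, 286, 426, 533, 567, 687, 733, 761, 769, 812, 907.
n = 13.
P25: r = 3.5; ranks 3–4 are 270, 286; interpolating gives 278.
P75: r = 10.5; ranks 10–11 are 761, 769; interpolating gives 765.
Difference: 765 − 278 = 487.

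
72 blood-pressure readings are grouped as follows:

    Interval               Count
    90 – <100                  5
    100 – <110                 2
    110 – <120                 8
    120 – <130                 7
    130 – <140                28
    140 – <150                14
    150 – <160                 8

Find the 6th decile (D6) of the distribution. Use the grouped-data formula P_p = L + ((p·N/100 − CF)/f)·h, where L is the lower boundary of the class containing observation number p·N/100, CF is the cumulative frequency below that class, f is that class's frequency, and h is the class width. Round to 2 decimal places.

N = 72; target position k = 60/100 · 72 = 43.2.
Cumulative frequencies: 5, 7, 15, 22, 50, 64, 72.
Observation 43.2 falls in the class 130 – <140.
L = 130, CF = 22, f = 28, h = 10.
P60 = 130 + ((43.2 − 22)/28)·10 = 130 + 7.57143 = 137.571.

137.57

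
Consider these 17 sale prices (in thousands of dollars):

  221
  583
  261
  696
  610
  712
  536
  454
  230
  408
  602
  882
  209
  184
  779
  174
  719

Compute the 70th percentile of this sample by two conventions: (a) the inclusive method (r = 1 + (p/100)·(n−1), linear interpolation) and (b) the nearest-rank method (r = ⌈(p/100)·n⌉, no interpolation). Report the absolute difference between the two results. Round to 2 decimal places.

17.20

Sorted: 174, 184, 209, 221, 230, 261, 408, 454, 536, 583, 602, 610, 696, 712, 719, 779, 882.
n = 17.
(a) r = 12.2; between ranks 12 (610) and 13 (696): 627.2.
(b) the nearest-rank method: rank 12 → 610.
|627.2 − 610| = 17.2.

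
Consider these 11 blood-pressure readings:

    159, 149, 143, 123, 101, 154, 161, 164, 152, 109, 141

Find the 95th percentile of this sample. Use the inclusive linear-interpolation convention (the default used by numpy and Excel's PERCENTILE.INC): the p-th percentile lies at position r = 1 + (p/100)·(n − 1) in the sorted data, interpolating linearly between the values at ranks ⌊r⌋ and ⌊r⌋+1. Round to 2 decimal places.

Sorted: 101, 109, 123, 141, 143, 149, 152, 154, 159, 161, 164.
n = 11.
r = 1 + (95/100)·(11 − 1) = 1 + 9.5 = 10.5.
Rank 10 is 161 and rank 11 is 164.
Interpolate: 161 + 0.5·(164 − 161) = 161 + 0.5·3 = 162.5.

162.50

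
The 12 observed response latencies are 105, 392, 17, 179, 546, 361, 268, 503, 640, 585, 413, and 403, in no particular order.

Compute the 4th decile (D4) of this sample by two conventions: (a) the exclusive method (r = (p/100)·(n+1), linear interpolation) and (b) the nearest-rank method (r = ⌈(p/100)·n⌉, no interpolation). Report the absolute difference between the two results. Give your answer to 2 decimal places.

Sorted: 17, 105, 179, 268, 361, 392, 403, 413, 503, 546, 585, 640.
n = 12.
(a) r = 5.2; between ranks 5 (361) and 6 (392): 367.2.
(b) the nearest-rank method: rank 5 → 361.
|367.2 − 361| = 6.2.

6.20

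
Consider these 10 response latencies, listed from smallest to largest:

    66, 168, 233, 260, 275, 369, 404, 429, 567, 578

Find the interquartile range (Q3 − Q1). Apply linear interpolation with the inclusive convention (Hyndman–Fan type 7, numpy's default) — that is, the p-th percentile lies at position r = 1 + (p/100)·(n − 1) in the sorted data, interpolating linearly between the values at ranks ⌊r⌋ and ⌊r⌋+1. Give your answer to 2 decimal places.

n = 10.
P25: r = 3.25; ranks 3–4 are 233, 260; interpolating gives 239.75.
P75: r = 7.75; ranks 7–8 are 404, 429; interpolating gives 422.75.
Difference: 422.75 − 239.75 = 183.

183.00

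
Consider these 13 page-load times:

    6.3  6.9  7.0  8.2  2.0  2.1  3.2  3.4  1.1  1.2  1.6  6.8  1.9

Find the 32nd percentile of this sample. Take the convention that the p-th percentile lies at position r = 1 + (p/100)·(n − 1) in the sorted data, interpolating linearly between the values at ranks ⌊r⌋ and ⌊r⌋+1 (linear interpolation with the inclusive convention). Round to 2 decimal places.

Sorted: 1.1, 1.2, 1.6, 1.9, 2.0, 2.1, 3.2, 3.4, 6.3, 6.8, 6.9, 7.0, 8.2.
n = 13.
r = 1 + (32/100)·(13 − 1) = 1 + 3.84 = 4.84.
Rank 4 is 1.9 and rank 5 is 2.0.
Interpolate: 1.9 + 0.84·(2.0 − 1.9) = 1.9 + 0.84·0.1 = 1.984.

1.98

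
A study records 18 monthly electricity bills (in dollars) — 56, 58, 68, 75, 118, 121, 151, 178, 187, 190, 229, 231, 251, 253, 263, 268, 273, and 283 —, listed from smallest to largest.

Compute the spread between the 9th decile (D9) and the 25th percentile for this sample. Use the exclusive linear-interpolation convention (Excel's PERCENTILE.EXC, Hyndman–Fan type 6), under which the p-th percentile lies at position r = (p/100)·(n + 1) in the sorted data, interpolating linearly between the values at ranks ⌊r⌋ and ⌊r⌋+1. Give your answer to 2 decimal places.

166.75

n = 18.
P25: r = 4.75; ranks 4–5 are 75, 118; interpolating gives 107.25.
P90: r = 17.1; ranks 17–18 are 273, 283; interpolating gives 274.
Difference: 274 − 107.25 = 166.75.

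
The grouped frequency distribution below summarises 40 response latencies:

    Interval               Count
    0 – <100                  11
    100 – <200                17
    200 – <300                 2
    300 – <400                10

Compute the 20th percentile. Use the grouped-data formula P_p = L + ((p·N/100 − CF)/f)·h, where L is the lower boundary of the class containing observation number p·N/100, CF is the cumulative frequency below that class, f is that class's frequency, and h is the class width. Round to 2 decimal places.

72.73

N = 40; target position k = 20/100 · 40 = 8.
Cumulative frequencies: 11, 28, 30, 40.
Observation 8 falls in the class 0 – <100.
L = 0, CF = 0, f = 11, h = 100.
P20 = 0 + ((8 − 0)/11)·100 = 0 + 72.7273 = 72.7273.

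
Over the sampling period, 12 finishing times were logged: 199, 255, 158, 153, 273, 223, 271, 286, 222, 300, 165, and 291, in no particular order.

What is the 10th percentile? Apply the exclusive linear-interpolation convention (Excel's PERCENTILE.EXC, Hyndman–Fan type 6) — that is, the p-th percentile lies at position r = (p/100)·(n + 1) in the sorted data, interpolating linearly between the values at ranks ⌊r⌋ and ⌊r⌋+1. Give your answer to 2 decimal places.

Sorted: 153, 158, 165, 199, 222, 223, 255, 271, 273, 286, 291, 300.
n = 12.
r = (10/100)·(12 + 1) = 1.3.
Rank 1 is 153 and rank 2 is 158.
Interpolate: 153 + 0.3·(158 − 153) = 153 + 0.3·5 = 154.5.

154.50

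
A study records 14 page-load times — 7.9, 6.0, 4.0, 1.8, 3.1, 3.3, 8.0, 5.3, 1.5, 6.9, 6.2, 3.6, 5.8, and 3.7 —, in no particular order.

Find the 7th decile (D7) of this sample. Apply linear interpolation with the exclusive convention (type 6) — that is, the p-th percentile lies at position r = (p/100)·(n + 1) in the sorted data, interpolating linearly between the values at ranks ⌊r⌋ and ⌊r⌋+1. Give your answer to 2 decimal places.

6.10

Sorted: 1.5, 1.8, 3.1, 3.3, 3.6, 3.7, 4.0, 5.3, 5.8, 6.0, 6.2, 6.9, 7.9, 8.0.
n = 14.
r = (70/100)·(14 + 1) = 10.5.
Rank 10 is 6.0 and rank 11 is 6.2.
Interpolate: 6.0 + 0.5·(6.2 − 6.0) = 6.0 + 0.5·0.2 = 6.1.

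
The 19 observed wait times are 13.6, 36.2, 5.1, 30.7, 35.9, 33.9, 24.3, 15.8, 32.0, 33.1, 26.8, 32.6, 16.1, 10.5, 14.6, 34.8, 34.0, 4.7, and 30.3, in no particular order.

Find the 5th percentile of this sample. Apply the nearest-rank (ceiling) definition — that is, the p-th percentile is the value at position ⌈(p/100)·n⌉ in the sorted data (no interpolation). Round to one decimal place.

4.7

Sorted: 4.7, 5.1, 10.5, 13.6, 14.6, 15.8, 16.1, 24.3, 26.8, 30.3, 30.7, 32.0, 32.6, 33.1, 33.9, 34.0, 34.8, 35.9, 36.2.
n = 19.
Position = ⌈5/100 · 19⌉ = ⌈0.95⌉ = 1.
The value at rank 1 is 4.7.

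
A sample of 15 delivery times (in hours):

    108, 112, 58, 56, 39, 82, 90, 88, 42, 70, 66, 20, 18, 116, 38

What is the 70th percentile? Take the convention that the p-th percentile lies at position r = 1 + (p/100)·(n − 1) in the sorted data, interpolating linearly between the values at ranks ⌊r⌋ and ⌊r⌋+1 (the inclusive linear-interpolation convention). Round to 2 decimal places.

Sorted: 18, 20, 38, 39, 42, 56, 58, 66, 70, 82, 88, 90, 108, 112, 116.
n = 15.
r = 1 + (70/100)·(15 − 1) = 1 + 9.8 = 10.8.
Rank 10 is 82 and rank 11 is 88.
Interpolate: 82 + 0.8·(88 − 82) = 82 + 0.8·6 = 86.8.

86.80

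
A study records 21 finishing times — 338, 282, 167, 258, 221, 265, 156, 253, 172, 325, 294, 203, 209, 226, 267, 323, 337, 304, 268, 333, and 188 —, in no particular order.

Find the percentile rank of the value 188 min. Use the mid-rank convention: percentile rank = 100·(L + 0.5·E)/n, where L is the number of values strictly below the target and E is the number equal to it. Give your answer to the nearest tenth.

16.7

Sorted: 156, 167, 172, 188, 203, 209, 221, 226, 253, 258, 265, 267, 268, 282, 294, 304, 323, 325, 333, 337, 338.
Count below 188: L = 3; count equal: E = 1; n = 21.
Percentile rank = 100·(3 + 0.5·1)/21 = 100·3.5/21 = 16.67.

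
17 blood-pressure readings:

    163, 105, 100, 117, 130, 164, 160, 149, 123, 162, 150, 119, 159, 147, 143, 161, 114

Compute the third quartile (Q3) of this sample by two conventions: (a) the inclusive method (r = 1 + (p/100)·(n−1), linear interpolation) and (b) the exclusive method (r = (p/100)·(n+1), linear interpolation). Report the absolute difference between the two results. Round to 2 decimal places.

0.50

Sorted: 100, 105, 114, 117, 119, 123, 130, 143, 147, 149, 150, 159, 160, 161, 162, 163, 164.
n = 17.
(a) r = 13 → value at rank 13 = 160.
(b) r = 13.5; between ranks 13 (160) and 14 (161): 160.5.
|160 − 160.5| = 0.5.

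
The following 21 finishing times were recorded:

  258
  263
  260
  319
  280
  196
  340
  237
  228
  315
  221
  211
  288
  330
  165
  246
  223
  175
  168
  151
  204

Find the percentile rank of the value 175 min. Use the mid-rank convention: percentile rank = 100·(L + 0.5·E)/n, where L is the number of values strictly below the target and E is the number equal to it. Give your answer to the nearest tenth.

Sorted: 151, 165, 168, 175, 196, 204, 211, 221, 223, 228, 237, 246, 258, 260, 263, 280, 288, 315, 319, 330, 340.
Count below 175: L = 3; count equal: E = 1; n = 21.
Percentile rank = 100·(3 + 0.5·1)/21 = 100·3.5/21 = 16.67.

16.7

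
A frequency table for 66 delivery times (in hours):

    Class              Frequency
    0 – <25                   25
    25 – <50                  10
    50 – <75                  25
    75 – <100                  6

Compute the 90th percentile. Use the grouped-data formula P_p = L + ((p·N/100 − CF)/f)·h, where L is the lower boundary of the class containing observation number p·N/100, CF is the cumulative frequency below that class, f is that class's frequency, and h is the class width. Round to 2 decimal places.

N = 66; target position k = 90/100 · 66 = 59.4.
Cumulative frequencies: 25, 35, 60, 66.
Observation 59.4 falls in the class 50 – <75.
L = 50, CF = 35, f = 25, h = 25.
P90 = 50 + ((59.4 − 35)/25)·25 = 50 + 24.4 = 74.4.

74.40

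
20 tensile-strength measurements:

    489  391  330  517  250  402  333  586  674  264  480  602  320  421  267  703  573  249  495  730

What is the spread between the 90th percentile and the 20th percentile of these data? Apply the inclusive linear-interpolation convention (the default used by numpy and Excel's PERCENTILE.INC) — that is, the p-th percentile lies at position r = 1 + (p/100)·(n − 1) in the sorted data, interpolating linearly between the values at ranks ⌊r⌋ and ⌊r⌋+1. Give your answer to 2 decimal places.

Sorted: 249, 250, 264, 267, 320, 330, 333, 391, 402, 421, 480, 489, 495, 517, 573, 586, 602, 674, 703, 730.
n = 20.
P20: r = 4.8; ranks 4–5 are 267, 320; interpolating gives 309.4.
P90: r = 18.1; ranks 18–19 are 674, 703; interpolating gives 676.9.
Difference: 676.9 − 309.4 = 367.5.

367.50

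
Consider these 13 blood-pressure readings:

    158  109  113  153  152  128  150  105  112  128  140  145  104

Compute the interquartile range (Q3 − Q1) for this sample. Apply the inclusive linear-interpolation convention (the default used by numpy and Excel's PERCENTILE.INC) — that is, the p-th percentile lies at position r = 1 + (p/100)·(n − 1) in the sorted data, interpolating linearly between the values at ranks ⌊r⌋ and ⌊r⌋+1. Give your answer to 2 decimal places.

38.00

Sorted: 104, 105, 109, 112, 113, 128, 128, 140, 145, 150, 152, 153, 158.
n = 13.
P25: r = 4 (integer) → 112.
P75: r = 10 (integer) → 150.
Difference: 150 − 112 = 38.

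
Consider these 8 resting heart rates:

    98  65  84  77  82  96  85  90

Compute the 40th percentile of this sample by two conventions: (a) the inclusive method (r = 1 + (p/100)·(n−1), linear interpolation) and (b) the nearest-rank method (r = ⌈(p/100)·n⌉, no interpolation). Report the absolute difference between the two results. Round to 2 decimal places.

Sorted: 65, 77, 82, 84, 85, 90, 96, 98.
n = 8.
(a) r = 3.8; between ranks 3 (82) and 4 (84): 83.6.
(b) the nearest-rank method: rank 4 → 84.
|83.6 − 84| = 0.4.

0.40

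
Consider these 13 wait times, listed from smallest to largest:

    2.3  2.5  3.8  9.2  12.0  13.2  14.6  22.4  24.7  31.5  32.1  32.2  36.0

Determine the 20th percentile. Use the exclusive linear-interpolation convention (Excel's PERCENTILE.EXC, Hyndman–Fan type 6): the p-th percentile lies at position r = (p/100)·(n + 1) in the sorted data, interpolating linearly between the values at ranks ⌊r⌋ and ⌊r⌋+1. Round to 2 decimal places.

n = 13.
r = (20/100)·(13 + 1) = 2.8.
Rank 2 is 2.5 and rank 3 is 3.8.
Interpolate: 2.5 + 0.8·(3.8 − 2.5) = 2.5 + 0.8·1.3 = 3.54.

3.54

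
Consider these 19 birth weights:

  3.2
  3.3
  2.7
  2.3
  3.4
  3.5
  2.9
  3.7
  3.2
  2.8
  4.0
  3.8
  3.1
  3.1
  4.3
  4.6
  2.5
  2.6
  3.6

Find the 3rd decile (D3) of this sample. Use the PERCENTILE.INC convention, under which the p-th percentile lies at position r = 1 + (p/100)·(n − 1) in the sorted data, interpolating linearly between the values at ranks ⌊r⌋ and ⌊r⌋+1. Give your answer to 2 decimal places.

Sorted: 2.3, 2.5, 2.6, 2.7, 2.8, 2.9, 3.1, 3.1, 3.2, 3.2, 3.3, 3.4, 3.5, 3.6, 3.7, 3.8, 4.0, 4.3, 4.6.
n = 19.
r = 1 + (30/100)·(19 − 1) = 1 + 5.4 = 6.4.
Rank 6 is 2.9 and rank 7 is 3.1.
Interpolate: 2.9 + 0.4·(3.1 − 2.9) = 2.9 + 0.4·0.2 = 2.98.

2.98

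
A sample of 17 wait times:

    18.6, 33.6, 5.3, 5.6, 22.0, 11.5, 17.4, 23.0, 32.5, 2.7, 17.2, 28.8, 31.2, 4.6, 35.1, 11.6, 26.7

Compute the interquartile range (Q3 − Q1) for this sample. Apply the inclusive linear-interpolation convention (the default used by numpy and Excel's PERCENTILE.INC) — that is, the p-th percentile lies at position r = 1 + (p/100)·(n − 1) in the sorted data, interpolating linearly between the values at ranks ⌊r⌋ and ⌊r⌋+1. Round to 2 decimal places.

Sorted: 2.7, 4.6, 5.3, 5.6, 11.5, 11.6, 17.2, 17.4, 18.6, 22.0, 23.0, 26.7, 28.8, 31.2, 32.5, 33.6, 35.1.
n = 17.
P25: r = 5 (integer) → 11.5.
P75: r = 13 (integer) → 28.8.
Difference: 28.8 − 11.5 = 17.3.

17.30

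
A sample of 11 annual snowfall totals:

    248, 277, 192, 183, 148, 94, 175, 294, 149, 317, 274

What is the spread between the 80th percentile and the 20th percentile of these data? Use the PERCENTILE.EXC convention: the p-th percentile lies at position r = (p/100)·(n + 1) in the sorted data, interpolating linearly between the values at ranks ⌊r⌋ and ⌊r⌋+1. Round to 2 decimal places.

138.80

Sorted: 94, 148, 149, 175, 183, 192, 248, 274, 277, 294, 317.
n = 11.
P20: r = 2.4; ranks 2–3 are 148, 149; interpolating gives 148.4.
P80: r = 9.6; ranks 9–10 are 277, 294; interpolating gives 287.2.
Difference: 287.2 − 148.4 = 138.8.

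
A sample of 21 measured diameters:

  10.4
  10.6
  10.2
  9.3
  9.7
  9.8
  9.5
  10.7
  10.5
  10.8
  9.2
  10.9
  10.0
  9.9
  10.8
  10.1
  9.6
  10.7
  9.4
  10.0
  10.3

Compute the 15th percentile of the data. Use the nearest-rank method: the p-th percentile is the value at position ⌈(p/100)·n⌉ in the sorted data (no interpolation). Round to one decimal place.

Sorted: 9.2, 9.3, 9.4, 9.5, 9.6, 9.7, 9.8, 9.9, 10.0, 10.0, 10.1, 10.2, 10.3, 10.4, 10.5, 10.6, 10.7, 10.7, 10.8, 10.8, 10.9.
n = 21.
Position = ⌈15/100 · 21⌉ = ⌈3.15⌉ = 4.
The value at rank 4 is 9.5.

9.5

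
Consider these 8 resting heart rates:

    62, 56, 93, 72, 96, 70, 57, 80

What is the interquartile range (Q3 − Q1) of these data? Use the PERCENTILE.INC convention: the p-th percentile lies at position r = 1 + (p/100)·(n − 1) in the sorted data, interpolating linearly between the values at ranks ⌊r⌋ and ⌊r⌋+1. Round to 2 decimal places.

Sorted: 56, 57, 62, 70, 72, 80, 93, 96.
n = 8.
P25: r = 2.75; ranks 2–3 are 57, 62; interpolating gives 60.75.
P75: r = 6.25; ranks 6–7 are 80, 93; interpolating gives 83.25.
Difference: 83.25 − 60.75 = 22.5.

22.50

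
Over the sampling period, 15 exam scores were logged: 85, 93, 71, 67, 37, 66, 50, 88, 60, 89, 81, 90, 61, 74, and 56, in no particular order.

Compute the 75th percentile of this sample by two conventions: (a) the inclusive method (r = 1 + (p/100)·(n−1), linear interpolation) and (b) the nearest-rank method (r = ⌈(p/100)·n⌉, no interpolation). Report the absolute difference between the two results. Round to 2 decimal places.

1.50

Sorted: 37, 50, 56, 60, 61, 66, 67, 71, 74, 81, 85, 88, 89, 90, 93.
n = 15.
(a) r = 11.5; between ranks 11 (85) and 12 (88): 86.5.
(b) the nearest-rank method: rank 12 → 88.
|86.5 − 88| = 1.5.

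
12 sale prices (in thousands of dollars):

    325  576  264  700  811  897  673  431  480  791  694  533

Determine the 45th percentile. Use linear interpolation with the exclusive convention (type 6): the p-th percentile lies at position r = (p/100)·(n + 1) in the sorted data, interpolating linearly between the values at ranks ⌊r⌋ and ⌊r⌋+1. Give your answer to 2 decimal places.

569.55

Sorted: 264, 325, 431, 480, 533, 576, 673, 694, 700, 791, 811, 897.
n = 12.
r = (45/100)·(12 + 1) = 5.85.
Rank 5 is 533 and rank 6 is 576.
Interpolate: 533 + 0.85·(576 − 533) = 533 + 0.85·43 = 569.55.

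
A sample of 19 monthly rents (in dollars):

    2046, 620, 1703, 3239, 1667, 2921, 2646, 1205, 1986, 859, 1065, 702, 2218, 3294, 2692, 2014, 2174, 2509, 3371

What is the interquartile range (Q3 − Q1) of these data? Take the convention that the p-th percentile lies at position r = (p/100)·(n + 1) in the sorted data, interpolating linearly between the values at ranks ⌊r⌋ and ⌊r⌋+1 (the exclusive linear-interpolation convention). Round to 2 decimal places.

Sorted: 620, 702, 859, 1065, 1205, 1667, 1703, 1986, 2014, 2046, 2174, 2218, 2509, 2646, 2692, 2921, 3239, 3294, 3371.
n = 19.
P25: r = 5 (integer) → 1205.
P75: r = 15 (integer) → 2692.
Difference: 2692 − 1205 = 1487.

1487.00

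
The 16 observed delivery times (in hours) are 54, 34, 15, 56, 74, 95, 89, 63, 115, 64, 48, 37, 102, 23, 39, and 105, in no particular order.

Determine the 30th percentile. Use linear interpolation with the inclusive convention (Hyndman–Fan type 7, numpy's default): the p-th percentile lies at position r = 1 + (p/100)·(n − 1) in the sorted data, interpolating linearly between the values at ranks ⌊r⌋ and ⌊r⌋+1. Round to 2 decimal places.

Sorted: 15, 23, 34, 37, 39, 48, 54, 56, 63, 64, 74, 89, 95, 102, 105, 115.
n = 16.
r = 1 + (30/100)·(16 − 1) = 1 + 4.5 = 5.5.
Rank 5 is 39 and rank 6 is 48.
Interpolate: 39 + 0.5·(48 − 39) = 39 + 0.5·9 = 43.5.

43.50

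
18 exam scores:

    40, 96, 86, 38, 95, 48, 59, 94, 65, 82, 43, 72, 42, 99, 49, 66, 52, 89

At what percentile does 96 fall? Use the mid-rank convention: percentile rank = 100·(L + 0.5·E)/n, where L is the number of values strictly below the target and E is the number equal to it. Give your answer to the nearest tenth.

91.7

Sorted: 38, 40, 42, 43, 48, 49, 52, 59, 65, 66, 72, 82, 86, 89, 94, 95, 96, 99.
Count below 96: L = 16; count equal: E = 1; n = 18.
Percentile rank = 100·(16 + 0.5·1)/18 = 100·16.5/18 = 91.67.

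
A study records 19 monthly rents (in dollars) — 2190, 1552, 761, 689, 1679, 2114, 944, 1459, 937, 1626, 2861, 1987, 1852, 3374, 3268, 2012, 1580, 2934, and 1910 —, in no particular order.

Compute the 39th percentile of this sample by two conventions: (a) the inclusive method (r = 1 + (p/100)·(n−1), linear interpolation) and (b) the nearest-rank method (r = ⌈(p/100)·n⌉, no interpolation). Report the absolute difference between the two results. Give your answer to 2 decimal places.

Sorted: 689, 761, 937, 944, 1459, 1552, 1580, 1626, 1679, 1852, 1910, 1987, 2012, 2114, 2190, 2861, 2934, 3268, 3374.
n = 19.
(a) r = 8.02; between ranks 8 (1626) and 9 (1679): 1627.06.
(b) the nearest-rank method: rank 8 → 1626.
|1627.06 − 1626| = 1.06.

1.06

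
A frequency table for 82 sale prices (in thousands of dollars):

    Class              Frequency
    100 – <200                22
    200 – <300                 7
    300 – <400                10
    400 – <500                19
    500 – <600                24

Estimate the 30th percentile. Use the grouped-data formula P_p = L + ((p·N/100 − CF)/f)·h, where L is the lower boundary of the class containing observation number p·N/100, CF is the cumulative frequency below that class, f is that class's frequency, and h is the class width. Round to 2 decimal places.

N = 82; target position k = 30/100 · 82 = 24.6.
Cumulative frequencies: 22, 29, 39, 58, 82.
Observation 24.6 falls in the class 200 – <300.
L = 200, CF = 22, f = 7, h = 100.
P30 = 200 + ((24.6 − 22)/7)·100 = 200 + 37.1429 = 237.143.

237.14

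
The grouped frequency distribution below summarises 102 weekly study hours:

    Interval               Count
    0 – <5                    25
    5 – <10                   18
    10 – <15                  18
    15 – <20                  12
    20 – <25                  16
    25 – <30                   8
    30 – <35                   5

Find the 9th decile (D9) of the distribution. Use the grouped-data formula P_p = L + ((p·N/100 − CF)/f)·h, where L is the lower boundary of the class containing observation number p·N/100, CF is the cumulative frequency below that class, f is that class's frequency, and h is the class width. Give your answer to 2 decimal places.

26.75

N = 102; target position k = 90/100 · 102 = 91.8.
Cumulative frequencies: 25, 43, 61, 73, 89, 97, 102.
Observation 91.8 falls in the class 25 – <30.
L = 25, CF = 89, f = 8, h = 5.
P90 = 25 + ((91.8 − 89)/8)·5 = 25 + 1.75 = 26.75.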